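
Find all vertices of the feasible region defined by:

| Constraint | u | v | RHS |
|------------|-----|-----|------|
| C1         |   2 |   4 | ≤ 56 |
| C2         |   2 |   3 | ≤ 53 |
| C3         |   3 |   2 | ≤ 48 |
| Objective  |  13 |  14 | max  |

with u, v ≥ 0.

(0, 0), (16, 0), (10, 9), (0, 14)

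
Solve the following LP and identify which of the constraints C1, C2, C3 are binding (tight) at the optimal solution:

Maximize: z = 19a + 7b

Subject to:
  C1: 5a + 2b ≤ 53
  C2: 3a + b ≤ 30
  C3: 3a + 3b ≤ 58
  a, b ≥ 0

At a = 7, b = 9, compute slack b - a·x for each constraint:
  C1: 53 − 53 = 0  (binding)
  C2: 30 − 30 = 0  (binding)
  C3: 58 − 48 = 10  (slack)

Optimal: a = 7, b = 9
Binding: C1, C2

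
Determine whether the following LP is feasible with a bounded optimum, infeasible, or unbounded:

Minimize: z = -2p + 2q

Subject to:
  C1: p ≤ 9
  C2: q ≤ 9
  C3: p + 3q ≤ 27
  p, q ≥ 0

Feasible with a bounded optimal solution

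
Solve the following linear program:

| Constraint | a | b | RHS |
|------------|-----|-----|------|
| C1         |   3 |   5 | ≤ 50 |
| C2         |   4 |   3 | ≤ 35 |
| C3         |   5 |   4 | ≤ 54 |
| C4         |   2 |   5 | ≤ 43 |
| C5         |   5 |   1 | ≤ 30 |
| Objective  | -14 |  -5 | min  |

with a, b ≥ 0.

Evaluate the objective at each vertex of the feasible region:
  z(0, 0) = 0
  z(6, 0) = -84
  z(5, 5) = -95  ←
  z(3.286, 7.286) = -82.43
  z(0, 8.6) = -43
The minimum is at a = 5, b = 5.

a = 5, b = 5, z = -95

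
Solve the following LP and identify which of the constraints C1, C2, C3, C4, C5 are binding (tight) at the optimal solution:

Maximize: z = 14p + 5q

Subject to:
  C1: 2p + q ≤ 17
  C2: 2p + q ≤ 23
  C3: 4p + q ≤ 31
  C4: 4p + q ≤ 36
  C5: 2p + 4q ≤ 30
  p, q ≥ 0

At p = 7, q = 3, compute slack b - a·x for each constraint:
  C1: 17 − 17 = 0  (binding)
  C2: 23 − 17 = 6  (slack)
  C3: 31 − 31 = 0  (binding)
  C4: 36 − 31 = 5  (slack)
  C5: 30 − 26 = 4  (slack)

Optimal: p = 7, q = 3
Binding: C1, C3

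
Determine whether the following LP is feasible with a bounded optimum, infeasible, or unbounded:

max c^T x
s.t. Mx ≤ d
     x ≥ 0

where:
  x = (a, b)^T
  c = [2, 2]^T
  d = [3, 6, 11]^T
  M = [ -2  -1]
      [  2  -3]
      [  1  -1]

Unbounded (objective can increase without bound)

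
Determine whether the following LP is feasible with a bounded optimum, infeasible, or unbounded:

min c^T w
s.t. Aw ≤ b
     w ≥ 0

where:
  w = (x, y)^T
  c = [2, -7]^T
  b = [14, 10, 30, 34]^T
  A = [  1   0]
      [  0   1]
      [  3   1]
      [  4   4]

Feasible with a bounded optimal solution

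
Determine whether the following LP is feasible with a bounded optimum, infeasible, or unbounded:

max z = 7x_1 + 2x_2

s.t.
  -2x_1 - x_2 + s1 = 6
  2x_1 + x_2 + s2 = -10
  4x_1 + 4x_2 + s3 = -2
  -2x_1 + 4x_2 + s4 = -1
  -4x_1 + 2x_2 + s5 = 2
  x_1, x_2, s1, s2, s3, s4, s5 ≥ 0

Infeasible (no feasible solution exists)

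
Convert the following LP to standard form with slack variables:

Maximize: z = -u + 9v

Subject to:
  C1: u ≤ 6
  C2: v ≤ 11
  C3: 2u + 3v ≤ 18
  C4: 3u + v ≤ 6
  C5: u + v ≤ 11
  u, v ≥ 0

max z = -u + 9v

s.t.
  u + s1 = 6
  v + s2 = 11
  2u + 3v + s3 = 18
  3u + v + s4 = 6
  u + v + s5 = 11
  u, v, s1, s2, s3, s4, s5 ≥ 0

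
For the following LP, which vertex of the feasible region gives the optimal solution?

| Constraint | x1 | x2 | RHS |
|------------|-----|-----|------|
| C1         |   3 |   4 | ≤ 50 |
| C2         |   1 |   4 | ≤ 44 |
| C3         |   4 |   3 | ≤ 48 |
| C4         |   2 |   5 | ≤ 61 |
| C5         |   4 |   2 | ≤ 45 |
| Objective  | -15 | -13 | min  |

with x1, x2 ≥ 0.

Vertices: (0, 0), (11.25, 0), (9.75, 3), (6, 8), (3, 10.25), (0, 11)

Evaluate the objective at each vertex of the feasible region:
  z(0, 0) = 0
  z(11.25, 0) = -168.8
  z(9.75, 3) = -185.2
  z(6, 8) = -194  ←
  z(3, 10.25) = -178.2
  z(0, 11) = -143
The minimum is at x1 = 6, x2 = 8.

(6, 8)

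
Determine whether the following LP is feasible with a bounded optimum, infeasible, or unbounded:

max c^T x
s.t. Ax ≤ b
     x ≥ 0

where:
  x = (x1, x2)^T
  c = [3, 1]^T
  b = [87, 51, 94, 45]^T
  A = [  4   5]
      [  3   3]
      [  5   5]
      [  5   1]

Feasible with a bounded optimal solution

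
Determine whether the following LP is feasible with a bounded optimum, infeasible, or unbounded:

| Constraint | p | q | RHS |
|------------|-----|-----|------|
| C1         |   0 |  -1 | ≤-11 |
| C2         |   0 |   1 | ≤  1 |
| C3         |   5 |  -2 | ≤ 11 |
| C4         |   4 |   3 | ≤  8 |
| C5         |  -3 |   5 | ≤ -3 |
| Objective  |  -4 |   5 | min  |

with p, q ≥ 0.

Infeasible (no feasible solution exists)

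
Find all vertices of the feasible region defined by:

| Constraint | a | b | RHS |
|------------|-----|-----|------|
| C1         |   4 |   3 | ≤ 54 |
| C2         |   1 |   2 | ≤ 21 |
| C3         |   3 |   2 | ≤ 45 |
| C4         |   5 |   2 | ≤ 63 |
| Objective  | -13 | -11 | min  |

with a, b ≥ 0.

(0, 0), (12.6, 0), (11.57, 2.571), (9, 6), (0, 10.5)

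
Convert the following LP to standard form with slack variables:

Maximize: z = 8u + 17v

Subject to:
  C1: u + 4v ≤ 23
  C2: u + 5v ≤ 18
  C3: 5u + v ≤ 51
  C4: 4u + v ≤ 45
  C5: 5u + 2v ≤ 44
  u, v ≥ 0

max z = 8u + 17v

s.t.
  u + 4v + s1 = 23
  u + 5v + s2 = 18
  5u + v + s3 = 51
  4u + v + s4 = 45
  5u + 2v + s5 = 44
  u, v, s1, s2, s3, s4, s5 ≥ 0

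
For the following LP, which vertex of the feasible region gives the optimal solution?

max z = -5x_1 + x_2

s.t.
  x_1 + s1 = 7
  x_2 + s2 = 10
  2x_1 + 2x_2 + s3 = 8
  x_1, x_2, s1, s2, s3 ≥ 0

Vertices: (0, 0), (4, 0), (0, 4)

Evaluate the objective at each vertex of the feasible region:
  z(0, 0) = 0
  z(4, 0) = -20
  z(0, 4) = 4  ←
The maximum is at x_1 = 0, x_2 = 4.

(0, 4)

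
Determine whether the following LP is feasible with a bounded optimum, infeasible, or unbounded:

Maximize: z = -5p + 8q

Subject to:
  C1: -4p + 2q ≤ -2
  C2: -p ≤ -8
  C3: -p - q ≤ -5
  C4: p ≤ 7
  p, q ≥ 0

Infeasible (no feasible solution exists)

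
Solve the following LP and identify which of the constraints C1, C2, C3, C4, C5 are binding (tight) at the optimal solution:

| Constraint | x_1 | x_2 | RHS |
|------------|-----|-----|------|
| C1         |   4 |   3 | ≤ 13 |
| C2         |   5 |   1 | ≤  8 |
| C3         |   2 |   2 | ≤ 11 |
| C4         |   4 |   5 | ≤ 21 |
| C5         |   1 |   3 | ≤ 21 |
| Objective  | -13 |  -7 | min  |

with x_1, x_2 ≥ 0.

At x_1 = 1, x_2 = 3, compute slack b - a·x for each constraint:
  C1: 13 − 13 = 0  (binding)
  C2: 8 − 8 = 0  (binding)
  C3: 11 − 8 = 3  (slack)
  C4: 21 − 19 = 2  (slack)
  C5: 21 − 10 = 11  (slack)

Optimal: x_1 = 1, x_2 = 3
Binding: C1, C2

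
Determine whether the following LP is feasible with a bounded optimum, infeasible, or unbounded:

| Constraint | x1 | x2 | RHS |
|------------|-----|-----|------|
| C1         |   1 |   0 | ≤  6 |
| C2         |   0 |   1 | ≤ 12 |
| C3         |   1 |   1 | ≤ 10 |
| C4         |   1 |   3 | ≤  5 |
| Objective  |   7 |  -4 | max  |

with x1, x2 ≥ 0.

Feasible with a bounded optimal solution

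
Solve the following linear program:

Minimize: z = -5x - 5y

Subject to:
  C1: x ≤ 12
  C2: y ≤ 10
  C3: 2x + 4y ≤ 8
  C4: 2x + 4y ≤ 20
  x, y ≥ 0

Evaluate the objective at each vertex of the feasible region:
  z(0, 0) = 0
  z(4, 0) = -20  ←
  z(0, 2) = -10
The minimum is at x = 4, y = 0.

x = 4, y = 0, z = -20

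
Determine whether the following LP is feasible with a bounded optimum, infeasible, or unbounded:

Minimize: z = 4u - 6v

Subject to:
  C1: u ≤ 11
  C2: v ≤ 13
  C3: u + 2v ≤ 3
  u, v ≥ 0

Feasible with a bounded optimal solution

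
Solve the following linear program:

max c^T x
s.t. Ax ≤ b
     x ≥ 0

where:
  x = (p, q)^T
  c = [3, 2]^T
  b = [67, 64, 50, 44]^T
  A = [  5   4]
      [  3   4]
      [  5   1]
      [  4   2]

Evaluate the objective at each vertex of the feasible region:
  z(0, 0) = 0
  z(10, 0) = 30
  z(9.333, 3.333) = 34.67
  z(7, 8) = 37  ←
  z(1.5, 14.88) = 34.25
  z(0, 16) = 32
The maximum is at p = 7, q = 8.

p = 7, q = 8, z = 37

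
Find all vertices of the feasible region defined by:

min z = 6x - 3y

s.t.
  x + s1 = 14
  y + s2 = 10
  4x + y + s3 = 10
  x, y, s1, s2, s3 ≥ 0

(0, 0), (2.5, 0), (0, 10)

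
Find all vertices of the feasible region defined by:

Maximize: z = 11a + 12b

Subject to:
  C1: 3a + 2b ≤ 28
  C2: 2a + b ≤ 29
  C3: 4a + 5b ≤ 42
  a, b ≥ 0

(0, 0), (9.333, 0), (8, 2), (0, 8.4)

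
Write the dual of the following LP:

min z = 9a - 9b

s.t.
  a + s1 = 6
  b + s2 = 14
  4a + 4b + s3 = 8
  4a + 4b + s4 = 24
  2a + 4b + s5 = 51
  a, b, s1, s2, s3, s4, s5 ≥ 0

Primal min cᵀx s.t. Ax ≤ b, x ≥ 0  →  Dual max −bᵀy s.t. Aᵀy ≥ −c, y ≥ 0.

Maximize: z = -6y1 - 14y2 - 8y3 - 24y4 - 51y5

Subject to:
  y1 + 4y3 + 4y4 + 2y5 ≥ -9
  y2 + 4y3 + 4y4 + 4y5 ≥ 9
  y1, y2, y3, y4, y5 ≥ 0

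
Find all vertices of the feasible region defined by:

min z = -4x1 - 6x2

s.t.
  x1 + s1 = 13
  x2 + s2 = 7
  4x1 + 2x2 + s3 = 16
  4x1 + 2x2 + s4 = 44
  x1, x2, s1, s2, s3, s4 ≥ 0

(0, 0), (4, 0), (0.5, 7), (0, 7)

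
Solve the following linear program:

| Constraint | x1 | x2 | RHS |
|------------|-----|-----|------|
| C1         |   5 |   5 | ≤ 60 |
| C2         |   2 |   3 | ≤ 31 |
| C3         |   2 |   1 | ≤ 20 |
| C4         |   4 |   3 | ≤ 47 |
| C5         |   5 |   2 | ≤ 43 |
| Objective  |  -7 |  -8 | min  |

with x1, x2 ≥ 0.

Evaluate the objective at each vertex of the feasible region:
  z(0, 0) = 0
  z(8.6, 0) = -60.2
  z(6.333, 5.667) = -89.67
  z(5, 7) = -91  ←
  z(0, 10.33) = -82.67
The minimum is at x1 = 5, x2 = 7.

x1 = 5, x2 = 7, z = -91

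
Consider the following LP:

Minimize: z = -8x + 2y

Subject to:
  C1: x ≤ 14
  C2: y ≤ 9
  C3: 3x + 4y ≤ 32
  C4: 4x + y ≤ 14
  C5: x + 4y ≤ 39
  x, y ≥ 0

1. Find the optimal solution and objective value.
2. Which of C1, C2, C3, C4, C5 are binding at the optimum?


1. x = 3.5, y = 0, z = -28
2. C4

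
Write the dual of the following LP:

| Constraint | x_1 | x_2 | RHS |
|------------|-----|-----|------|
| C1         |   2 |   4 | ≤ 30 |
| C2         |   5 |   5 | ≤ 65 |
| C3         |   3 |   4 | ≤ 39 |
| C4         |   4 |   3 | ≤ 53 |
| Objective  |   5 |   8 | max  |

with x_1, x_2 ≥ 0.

Primal max cᵀx s.t. Ax ≤ b, x ≥ 0  →  Dual min bᵀy s.t. Aᵀy ≥ c, y ≥ 0.

Minimize: z = 30y1 + 65y2 + 39y3 + 53y4

Subject to:
  2y1 + 5y2 + 3y3 + 4y4 ≥ 5
  4y1 + 5y2 + 4y3 + 3y4 ≥ 8
  y1, y2, y3, y4 ≥ 0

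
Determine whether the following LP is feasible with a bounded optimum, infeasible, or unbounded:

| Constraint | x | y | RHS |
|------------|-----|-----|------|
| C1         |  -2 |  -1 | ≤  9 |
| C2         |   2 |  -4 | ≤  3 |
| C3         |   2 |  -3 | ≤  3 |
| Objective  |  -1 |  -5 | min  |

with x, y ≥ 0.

Unbounded (objective can decrease without bound)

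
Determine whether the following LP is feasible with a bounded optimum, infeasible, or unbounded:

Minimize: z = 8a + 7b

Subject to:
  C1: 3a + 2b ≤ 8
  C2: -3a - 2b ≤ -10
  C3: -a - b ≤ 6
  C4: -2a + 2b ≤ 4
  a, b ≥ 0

Infeasible (no feasible solution exists)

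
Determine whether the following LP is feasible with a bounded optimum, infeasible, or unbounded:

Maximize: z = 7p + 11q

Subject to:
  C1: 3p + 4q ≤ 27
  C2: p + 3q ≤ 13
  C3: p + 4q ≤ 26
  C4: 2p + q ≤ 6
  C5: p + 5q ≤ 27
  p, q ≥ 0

Feasible with a bounded optimal solution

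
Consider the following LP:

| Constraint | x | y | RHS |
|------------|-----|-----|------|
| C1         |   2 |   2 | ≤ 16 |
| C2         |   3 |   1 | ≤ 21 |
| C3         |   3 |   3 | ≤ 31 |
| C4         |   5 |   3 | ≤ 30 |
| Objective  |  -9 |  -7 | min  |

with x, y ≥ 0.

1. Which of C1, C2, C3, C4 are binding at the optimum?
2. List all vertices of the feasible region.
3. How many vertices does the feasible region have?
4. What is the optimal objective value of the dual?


1. C1, C4
2. (0, 0), (6, 0), (3, 5), (0, 8)
3. 4
4. -62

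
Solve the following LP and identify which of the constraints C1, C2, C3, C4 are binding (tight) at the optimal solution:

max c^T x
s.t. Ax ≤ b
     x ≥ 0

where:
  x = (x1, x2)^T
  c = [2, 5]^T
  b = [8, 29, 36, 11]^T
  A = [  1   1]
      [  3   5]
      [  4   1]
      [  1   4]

At x1 = 7, x2 = 1, compute slack b - a·x for each constraint:
  C1: 8 − 8 = 0  (binding)
  C2: 29 − 26 = 3  (slack)
  C3: 36 − 29 = 7  (slack)
  C4: 11 − 11 = 0  (binding)

Optimal: x1 = 7, x2 = 1
Binding: C1, C4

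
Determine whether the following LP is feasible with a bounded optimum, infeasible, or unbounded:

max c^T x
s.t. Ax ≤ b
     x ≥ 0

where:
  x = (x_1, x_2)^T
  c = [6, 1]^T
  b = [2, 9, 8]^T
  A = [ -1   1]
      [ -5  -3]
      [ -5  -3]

Unbounded (objective can increase without bound)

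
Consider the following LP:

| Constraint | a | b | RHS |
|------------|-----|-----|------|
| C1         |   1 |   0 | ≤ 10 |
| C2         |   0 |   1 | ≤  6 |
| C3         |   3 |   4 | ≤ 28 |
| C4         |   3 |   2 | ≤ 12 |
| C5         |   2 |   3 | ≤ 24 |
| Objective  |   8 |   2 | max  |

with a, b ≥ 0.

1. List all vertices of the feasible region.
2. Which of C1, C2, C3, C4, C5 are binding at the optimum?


1. (0, 0), (4, 0), (0, 6)
2. C4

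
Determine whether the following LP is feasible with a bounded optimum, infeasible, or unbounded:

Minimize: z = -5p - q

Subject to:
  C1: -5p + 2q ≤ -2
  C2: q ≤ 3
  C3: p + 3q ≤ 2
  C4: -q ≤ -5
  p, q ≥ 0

Infeasible (no feasible solution exists)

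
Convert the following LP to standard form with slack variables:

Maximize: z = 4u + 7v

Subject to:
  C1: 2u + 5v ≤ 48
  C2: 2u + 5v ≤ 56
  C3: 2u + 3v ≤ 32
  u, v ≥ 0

max z = 4u + 7v

s.t.
  2u + 5v + s1 = 48
  2u + 5v + s2 = 56
  2u + 3v + s3 = 32
  u, v, s1, s2, s3 ≥ 0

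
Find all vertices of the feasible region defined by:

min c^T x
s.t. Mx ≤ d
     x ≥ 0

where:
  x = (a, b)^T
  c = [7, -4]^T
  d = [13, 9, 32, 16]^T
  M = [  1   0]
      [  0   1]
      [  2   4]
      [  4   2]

(0, 0), (4, 0), (0, 8)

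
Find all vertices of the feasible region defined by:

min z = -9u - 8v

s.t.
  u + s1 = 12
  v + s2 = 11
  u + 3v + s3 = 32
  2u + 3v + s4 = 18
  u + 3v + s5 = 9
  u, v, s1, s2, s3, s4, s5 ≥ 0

(0, 0), (9, 0), (0, 3)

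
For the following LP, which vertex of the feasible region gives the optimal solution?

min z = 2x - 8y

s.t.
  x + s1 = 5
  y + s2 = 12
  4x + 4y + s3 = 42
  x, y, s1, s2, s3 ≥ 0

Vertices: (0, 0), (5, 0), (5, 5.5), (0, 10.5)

Evaluate the objective at each vertex of the feasible region:
  z(0, 0) = 0
  z(5, 0) = 10
  z(5, 5.5) = -34
  z(0, 10.5) = -84  ←
The minimum is at x = 0, y = 10.5.

(0, 10.5)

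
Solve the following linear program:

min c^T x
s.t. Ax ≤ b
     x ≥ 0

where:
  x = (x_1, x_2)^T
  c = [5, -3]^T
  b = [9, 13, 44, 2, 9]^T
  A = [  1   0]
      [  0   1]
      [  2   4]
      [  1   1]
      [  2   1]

Evaluate the objective at each vertex of the feasible region:
  z(0, 0) = 0
  z(2, 0) = 10
  z(0, 2) = -6  ←
The minimum is at x_1 = 0, x_2 = 2.

x_1 = 0, x_2 = 2, z = -6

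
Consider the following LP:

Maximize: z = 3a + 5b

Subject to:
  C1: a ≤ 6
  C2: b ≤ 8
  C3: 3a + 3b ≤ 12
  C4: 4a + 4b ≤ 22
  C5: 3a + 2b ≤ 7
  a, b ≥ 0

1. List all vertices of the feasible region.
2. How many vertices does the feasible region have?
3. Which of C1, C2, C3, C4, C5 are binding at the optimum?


1. (0, 0), (2.333, 0), (0, 3.5)
2. 3
3. C5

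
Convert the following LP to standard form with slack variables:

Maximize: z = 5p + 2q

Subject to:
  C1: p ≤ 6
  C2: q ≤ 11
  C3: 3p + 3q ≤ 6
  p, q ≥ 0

max z = 5p + 2q

s.t.
  p + s1 = 6
  q + s2 = 11
  3p + 3q + s3 = 6
  p, q, s1, s2, s3 ≥ 0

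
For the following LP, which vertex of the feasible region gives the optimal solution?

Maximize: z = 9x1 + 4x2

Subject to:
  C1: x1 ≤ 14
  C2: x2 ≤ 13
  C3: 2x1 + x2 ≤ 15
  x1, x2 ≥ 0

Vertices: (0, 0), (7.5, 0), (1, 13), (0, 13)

Evaluate the objective at each vertex of the feasible region:
  z(0, 0) = 0
  z(7.5, 0) = 67.5  ←
  z(1, 13) = 61
  z(0, 13) = 52
The maximum is at x1 = 7.5, x2 = 0.

(7.5, 0)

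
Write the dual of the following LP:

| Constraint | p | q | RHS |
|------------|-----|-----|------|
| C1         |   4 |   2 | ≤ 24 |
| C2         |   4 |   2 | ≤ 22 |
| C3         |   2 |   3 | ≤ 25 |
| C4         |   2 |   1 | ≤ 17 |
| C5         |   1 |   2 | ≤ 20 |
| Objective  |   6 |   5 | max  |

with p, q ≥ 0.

Primal max cᵀx s.t. Ax ≤ b, x ≥ 0  →  Dual min bᵀy s.t. Aᵀy ≥ c, y ≥ 0.

Minimize: z = 24y1 + 22y2 + 25y3 + 17y4 + 20y5

Subject to:
  4y1 + 4y2 + 2y3 + 2y4 + y5 ≥ 6
  2y1 + 2y2 + 3y3 + y4 + 2y5 ≥ 5
  y1, y2, y3, y4, y5 ≥ 0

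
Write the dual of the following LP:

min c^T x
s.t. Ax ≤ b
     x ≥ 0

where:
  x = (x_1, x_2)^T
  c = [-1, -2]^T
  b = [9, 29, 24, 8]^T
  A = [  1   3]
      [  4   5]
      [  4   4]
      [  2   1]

Primal min cᵀx s.t. Ax ≤ b, x ≥ 0  →  Dual max −bᵀy s.t. Aᵀy ≥ −c, y ≥ 0.

Maximize: z = -9y1 - 29y2 - 24y3 - 8y4

Subject to:
  y1 + 4y2 + 4y3 + 2y4 ≥ 1
  3y1 + 5y2 + 4y3 + y4 ≥ 2
  y1, y2, y3, y4 ≥ 0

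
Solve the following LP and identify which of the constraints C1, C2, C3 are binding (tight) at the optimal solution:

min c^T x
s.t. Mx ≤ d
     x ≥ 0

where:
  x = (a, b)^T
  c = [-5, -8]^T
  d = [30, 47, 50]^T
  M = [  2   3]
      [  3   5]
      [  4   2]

At a = 9, b = 4, compute slack b - a·x for each constraint:
  C1: 30 − 30 = 0  (binding)
  C2: 47 − 47 = 0  (binding)
  C3: 50 − 44 = 6  (slack)

Optimal: a = 9, b = 4
Binding: C1, C2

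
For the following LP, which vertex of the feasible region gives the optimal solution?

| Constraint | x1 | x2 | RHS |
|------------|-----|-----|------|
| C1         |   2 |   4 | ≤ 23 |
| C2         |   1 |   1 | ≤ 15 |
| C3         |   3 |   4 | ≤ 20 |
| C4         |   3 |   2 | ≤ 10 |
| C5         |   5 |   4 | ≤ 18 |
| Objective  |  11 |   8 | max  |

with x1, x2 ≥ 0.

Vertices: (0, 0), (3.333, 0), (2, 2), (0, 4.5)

Evaluate the objective at each vertex of the feasible region:
  z(0, 0) = 0
  z(3.333, 0) = 36.67
  z(2, 2) = 38  ←
  z(0, 4.5) = 36
The maximum is at x1 = 2, x2 = 2.

(2, 2)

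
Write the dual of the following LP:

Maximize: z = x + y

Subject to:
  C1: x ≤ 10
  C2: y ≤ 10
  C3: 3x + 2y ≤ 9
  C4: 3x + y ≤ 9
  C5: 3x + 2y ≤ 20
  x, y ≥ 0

Primal max cᵀx s.t. Ax ≤ b, x ≥ 0  →  Dual min bᵀy s.t. Aᵀy ≥ c, y ≥ 0.

Minimize: z = 10y1 + 10y2 + 9y3 + 9y4 + 20y5

Subject to:
  y1 + 3y3 + 3y4 + 3y5 ≥ 1
  y2 + 2y3 + y4 + 2y5 ≥ 1
  y1, y2, y3, y4, y5 ≥ 0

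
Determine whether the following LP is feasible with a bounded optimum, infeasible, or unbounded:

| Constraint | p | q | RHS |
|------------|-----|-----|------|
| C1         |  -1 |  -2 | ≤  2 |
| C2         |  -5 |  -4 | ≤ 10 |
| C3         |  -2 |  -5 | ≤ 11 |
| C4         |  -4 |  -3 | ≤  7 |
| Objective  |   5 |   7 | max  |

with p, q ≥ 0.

Unbounded (objective can increase without bound)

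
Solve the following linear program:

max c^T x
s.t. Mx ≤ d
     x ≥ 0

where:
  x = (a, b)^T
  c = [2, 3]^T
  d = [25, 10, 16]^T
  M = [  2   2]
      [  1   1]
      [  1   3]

Evaluate the objective at each vertex of the feasible region:
  z(0, 0) = 0
  z(10, 0) = 20
  z(7, 3) = 23  ←
  z(0, 5.333) = 16
The maximum is at a = 7, b = 3.

a = 7, b = 3, z = 23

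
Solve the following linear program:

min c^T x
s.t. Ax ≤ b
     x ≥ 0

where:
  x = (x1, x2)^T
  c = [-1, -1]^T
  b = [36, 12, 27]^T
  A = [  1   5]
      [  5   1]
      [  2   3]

Evaluate the objective at each vertex of the feasible region:
  z(0, 0) = 0
  z(2.4, 0) = -2.4
  z(1, 7) = -8  ←
  z(0, 7.2) = -7.2
The minimum is at x1 = 1, x2 = 7.

x1 = 1, x2 = 7, z = -8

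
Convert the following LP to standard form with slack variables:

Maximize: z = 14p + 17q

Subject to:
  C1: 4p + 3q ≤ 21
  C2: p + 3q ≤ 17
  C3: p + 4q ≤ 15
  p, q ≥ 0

max z = 14p + 17q

s.t.
  4p + 3q + s1 = 21
  p + 3q + s2 = 17
  p + 4q + s3 = 15
  p, q, s1, s2, s3 ≥ 0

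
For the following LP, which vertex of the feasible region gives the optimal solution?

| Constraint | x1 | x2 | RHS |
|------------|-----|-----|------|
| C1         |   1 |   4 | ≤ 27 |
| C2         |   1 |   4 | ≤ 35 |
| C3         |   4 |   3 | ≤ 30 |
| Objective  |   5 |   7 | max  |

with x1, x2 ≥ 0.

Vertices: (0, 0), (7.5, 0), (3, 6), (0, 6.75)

Evaluate the objective at each vertex of the feasible region:
  z(0, 0) = 0
  z(7.5, 0) = 37.5
  z(3, 6) = 57  ←
  z(0, 6.75) = 47.25
The maximum is at x1 = 3, x2 = 6.

(3, 6)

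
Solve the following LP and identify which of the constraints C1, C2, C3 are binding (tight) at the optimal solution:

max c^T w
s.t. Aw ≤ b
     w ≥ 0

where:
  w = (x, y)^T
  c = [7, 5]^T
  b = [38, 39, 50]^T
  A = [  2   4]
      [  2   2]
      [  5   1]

At x = 9, y = 5, compute slack b - a·x for each constraint:
  C1: 38 − 38 = 0  (binding)
  C2: 39 − 28 = 11  (slack)
  C3: 50 − 50 = 0  (binding)

Optimal: x = 9, y = 5
Binding: C1, C3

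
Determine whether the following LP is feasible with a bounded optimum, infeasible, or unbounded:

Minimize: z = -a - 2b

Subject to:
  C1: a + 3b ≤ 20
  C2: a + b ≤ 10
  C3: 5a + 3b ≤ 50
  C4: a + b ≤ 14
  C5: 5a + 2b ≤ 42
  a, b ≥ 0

Feasible with a bounded optimal solution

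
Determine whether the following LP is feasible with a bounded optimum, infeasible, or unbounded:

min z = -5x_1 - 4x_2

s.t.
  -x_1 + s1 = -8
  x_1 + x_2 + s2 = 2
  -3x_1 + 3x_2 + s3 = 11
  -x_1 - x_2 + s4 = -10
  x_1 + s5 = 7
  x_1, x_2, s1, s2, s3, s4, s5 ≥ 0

Infeasible (no feasible solution exists)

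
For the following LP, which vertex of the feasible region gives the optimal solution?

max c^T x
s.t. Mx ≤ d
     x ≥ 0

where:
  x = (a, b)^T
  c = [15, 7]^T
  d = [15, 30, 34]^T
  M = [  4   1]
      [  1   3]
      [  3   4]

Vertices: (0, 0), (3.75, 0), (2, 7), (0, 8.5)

Evaluate the objective at each vertex of the feasible region:
  z(0, 0) = 0
  z(3.75, 0) = 56.25
  z(2, 7) = 79  ←
  z(0, 8.5) = 59.5
The maximum is at a = 2, b = 7.

(2, 7)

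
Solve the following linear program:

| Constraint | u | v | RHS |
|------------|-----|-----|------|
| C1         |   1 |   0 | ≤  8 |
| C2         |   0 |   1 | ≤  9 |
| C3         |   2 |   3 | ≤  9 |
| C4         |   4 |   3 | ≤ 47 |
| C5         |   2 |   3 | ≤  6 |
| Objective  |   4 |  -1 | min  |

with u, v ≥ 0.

Evaluate the objective at each vertex of the feasible region:
  z(0, 0) = 0
  z(3, 0) = 12
  z(0, 2) = -2  ←
The minimum is at u = 0, v = 2.

u = 0, v = 2, z = -2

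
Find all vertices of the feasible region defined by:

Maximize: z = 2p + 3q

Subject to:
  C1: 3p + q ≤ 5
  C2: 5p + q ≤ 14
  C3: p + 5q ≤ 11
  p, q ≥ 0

(0, 0), (1.667, 0), (1, 2), (0, 2.2)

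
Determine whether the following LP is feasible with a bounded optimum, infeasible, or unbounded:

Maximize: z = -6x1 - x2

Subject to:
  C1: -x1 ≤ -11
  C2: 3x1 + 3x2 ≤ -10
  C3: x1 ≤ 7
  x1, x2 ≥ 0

Infeasible (no feasible solution exists)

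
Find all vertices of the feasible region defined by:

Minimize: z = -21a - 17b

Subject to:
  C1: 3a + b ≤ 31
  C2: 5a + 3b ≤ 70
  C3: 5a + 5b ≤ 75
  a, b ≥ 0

(0, 0), (10.33, 0), (8, 7), (0, 15)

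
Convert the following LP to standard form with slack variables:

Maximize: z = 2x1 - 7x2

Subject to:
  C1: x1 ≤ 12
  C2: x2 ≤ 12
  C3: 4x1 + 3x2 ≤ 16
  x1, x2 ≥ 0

max z = 2x1 - 7x2

s.t.
  x1 + s1 = 12
  x2 + s2 = 12
  4x1 + 3x2 + s3 = 16
  x1, x2, s1, s2, s3 ≥ 0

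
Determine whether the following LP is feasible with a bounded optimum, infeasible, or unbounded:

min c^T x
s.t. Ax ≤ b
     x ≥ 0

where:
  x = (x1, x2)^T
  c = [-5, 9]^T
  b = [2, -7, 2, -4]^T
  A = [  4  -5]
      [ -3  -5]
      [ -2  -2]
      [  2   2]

Infeasible (no feasible solution exists)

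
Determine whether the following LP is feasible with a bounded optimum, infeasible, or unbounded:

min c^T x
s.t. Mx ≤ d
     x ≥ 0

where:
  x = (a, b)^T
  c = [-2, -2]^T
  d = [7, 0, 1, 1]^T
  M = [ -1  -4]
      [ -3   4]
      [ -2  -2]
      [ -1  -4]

Unbounded (objective can decrease without bound)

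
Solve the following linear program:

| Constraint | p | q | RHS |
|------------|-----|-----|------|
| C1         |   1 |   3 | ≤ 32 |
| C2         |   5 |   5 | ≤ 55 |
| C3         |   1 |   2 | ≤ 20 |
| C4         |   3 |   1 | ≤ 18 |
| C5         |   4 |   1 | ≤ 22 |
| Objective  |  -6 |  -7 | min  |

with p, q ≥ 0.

Evaluate the objective at each vertex of the feasible region:
  z(0, 0) = 0
  z(5.5, 0) = -33
  z(4, 6) = -66
  z(3.5, 7.5) = -73.5
  z(2, 9) = -75  ←
  z(0, 10) = -70
The minimum is at p = 2, q = 9.

p = 2, q = 9, z = -75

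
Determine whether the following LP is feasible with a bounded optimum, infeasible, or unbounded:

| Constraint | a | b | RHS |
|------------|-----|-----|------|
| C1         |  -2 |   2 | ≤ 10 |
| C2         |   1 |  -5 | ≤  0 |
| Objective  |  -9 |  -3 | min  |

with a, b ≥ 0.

Unbounded (objective can decrease without bound)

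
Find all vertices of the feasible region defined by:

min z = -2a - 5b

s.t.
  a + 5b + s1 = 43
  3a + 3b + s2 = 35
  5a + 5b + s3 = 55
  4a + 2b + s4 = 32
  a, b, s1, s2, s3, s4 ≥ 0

(0, 0), (8, 0), (5, 6), (3, 8), (0, 8.6)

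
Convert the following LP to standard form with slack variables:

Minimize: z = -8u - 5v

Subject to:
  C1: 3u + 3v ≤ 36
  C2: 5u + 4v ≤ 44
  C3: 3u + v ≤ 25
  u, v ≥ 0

min z = -8u - 5v

s.t.
  3u + 3v + s1 = 36
  5u + 4v + s2 = 44
  3u + v + s3 = 25
  u, v, s1, s2, s3 ≥ 0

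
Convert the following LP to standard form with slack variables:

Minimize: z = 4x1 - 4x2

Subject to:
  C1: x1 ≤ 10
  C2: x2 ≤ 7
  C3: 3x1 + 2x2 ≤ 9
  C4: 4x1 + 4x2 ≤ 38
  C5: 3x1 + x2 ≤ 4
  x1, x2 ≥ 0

min z = 4x1 - 4x2

s.t.
  x1 + s1 = 10
  x2 + s2 = 7
  3x1 + 2x2 + s3 = 9
  4x1 + 4x2 + s4 = 38
  3x1 + x2 + s5 = 4
  x1, x2, s1, s2, s3, s4, s5 ≥ 0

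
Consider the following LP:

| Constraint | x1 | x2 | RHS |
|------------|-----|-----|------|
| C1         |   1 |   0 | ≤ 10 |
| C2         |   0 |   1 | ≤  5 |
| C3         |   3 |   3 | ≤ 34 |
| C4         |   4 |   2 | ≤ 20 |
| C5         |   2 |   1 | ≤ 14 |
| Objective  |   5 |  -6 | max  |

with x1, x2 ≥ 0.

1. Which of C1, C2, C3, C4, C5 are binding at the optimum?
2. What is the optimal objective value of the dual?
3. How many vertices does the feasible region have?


1. C4
2. 25
3. 4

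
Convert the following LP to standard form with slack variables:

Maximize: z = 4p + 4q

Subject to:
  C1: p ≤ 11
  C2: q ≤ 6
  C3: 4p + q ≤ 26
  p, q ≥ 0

max z = 4p + 4q

s.t.
  p + s1 = 11
  q + s2 = 6
  4p + q + s3 = 26
  p, q, s1, s2, s3 ≥ 0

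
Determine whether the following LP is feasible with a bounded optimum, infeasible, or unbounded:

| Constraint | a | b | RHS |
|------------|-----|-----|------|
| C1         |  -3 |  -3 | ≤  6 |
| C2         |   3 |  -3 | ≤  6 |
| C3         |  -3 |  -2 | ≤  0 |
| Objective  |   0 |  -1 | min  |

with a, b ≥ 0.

Unbounded (objective can decrease without bound)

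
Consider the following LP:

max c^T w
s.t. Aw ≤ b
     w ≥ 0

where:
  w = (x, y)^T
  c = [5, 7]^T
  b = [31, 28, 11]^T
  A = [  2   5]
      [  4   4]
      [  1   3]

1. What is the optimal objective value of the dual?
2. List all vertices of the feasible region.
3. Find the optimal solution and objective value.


1. 39
2. (0, 0), (7, 0), (5, 2), (0, 3.667)
3. x = 5, y = 2, z = 39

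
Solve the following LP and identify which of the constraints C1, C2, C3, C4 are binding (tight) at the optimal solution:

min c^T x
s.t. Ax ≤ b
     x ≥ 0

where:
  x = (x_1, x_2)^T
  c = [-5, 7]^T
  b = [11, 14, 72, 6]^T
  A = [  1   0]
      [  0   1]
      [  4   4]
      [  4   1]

At x_1 = 1.5, x_2 = 0, compute slack b - a·x for each constraint:
  C1: 11 − 1.5 = 9.5  (slack)
  C2: 14 − 0 = 14  (slack)
  C3: 72 − 6 = 66  (slack)
  C4: 6 − 6 = 0  (binding)

Optimal: x_1 = 1.5, x_2 = 0
Binding: C4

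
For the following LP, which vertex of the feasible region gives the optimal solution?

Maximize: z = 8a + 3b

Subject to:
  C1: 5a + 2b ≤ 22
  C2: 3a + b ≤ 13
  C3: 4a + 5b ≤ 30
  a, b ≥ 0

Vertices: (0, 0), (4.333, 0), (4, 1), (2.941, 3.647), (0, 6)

Evaluate the objective at each vertex of the feasible region:
  z(0, 0) = 0
  z(4.333, 0) = 34.67
  z(4, 1) = 35  ←
  z(2.941, 3.647) = 34.47
  z(0, 6) = 18
The maximum is at a = 4, b = 1.

(4, 1)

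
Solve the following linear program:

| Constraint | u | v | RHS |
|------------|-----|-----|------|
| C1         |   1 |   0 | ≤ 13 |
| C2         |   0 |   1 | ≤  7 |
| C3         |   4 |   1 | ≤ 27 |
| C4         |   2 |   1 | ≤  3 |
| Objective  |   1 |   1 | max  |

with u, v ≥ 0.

Evaluate the objective at each vertex of the feasible region:
  z(0, 0) = 0
  z(1.5, 0) = 1.5
  z(0, 3) = 3  ←
The maximum is at u = 0, v = 3.

u = 0, v = 3, z = 3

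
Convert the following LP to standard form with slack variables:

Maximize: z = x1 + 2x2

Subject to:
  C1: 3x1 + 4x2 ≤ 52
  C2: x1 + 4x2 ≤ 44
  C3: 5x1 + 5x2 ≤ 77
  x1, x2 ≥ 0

max z = x1 + 2x2

s.t.
  3x1 + 4x2 + s1 = 52
  x1 + 4x2 + s2 = 44
  5x1 + 5x2 + s3 = 77
  x1, x2, s1, s2, s3 ≥ 0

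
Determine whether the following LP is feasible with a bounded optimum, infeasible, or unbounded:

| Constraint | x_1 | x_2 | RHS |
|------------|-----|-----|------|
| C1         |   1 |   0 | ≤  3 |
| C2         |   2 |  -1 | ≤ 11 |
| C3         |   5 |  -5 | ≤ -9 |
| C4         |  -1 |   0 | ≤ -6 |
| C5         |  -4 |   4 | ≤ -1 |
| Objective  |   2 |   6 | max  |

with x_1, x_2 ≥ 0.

Infeasible (no feasible solution exists)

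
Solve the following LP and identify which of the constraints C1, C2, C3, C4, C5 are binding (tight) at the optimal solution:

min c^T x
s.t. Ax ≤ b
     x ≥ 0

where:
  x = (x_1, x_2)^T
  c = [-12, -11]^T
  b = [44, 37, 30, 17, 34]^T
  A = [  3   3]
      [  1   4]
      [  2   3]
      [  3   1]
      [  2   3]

At x_1 = 3, x_2 = 8, compute slack b - a·x for each constraint:
  C1: 44 − 33 = 11  (slack)
  C2: 37 − 35 = 2  (slack)
  C3: 30 − 30 = 0  (binding)
  C4: 17 − 17 = 0  (binding)
  C5: 34 − 30 = 4  (slack)

Optimal: x_1 = 3, x_2 = 8
Binding: C3, C4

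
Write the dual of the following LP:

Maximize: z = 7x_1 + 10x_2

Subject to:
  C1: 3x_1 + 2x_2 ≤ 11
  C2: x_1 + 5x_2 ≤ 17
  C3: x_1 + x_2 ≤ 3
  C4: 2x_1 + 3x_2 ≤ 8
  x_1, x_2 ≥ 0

Primal max cᵀx s.t. Ax ≤ b, x ≥ 0  →  Dual min bᵀy s.t. Aᵀy ≥ c, y ≥ 0.

Minimize: z = 11y1 + 17y2 + 3y3 + 8y4

Subject to:
  3y1 + y2 + y3 + 2y4 ≥ 7
  2y1 + 5y2 + y3 + 3y4 ≥ 10
  y1, y2, y3, y4 ≥ 0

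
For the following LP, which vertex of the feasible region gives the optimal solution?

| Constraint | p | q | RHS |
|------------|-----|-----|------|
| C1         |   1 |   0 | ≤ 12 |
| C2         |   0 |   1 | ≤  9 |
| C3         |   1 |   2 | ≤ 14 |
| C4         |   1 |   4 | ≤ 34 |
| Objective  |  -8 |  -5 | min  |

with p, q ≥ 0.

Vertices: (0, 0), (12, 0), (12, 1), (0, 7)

Evaluate the objective at each vertex of the feasible region:
  z(0, 0) = 0
  z(12, 0) = -96
  z(12, 1) = -101  ←
  z(0, 7) = -35
The minimum is at p = 12, q = 1.

(12, 1)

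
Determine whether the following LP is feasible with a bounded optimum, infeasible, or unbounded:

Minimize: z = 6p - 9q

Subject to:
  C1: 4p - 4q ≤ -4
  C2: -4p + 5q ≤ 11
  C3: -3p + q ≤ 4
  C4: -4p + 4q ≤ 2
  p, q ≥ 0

Infeasible (no feasible solution exists)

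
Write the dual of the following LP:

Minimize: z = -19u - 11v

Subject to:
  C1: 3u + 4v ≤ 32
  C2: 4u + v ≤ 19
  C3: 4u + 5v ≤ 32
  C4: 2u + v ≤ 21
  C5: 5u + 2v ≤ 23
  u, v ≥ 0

Primal min cᵀx s.t. Ax ≤ b, x ≥ 0  →  Dual max −bᵀy s.t. Aᵀy ≥ −c, y ≥ 0.

Maximize: z = -32y1 - 19y2 - 32y3 - 21y4 - 23y5

Subject to:
  3y1 + 4y2 + 4y3 + 2y4 + 5y5 ≥ 19
  4y1 + y2 + 5y3 + y4 + 2y5 ≥ 11
  y1, y2, y3, y4, y5 ≥ 0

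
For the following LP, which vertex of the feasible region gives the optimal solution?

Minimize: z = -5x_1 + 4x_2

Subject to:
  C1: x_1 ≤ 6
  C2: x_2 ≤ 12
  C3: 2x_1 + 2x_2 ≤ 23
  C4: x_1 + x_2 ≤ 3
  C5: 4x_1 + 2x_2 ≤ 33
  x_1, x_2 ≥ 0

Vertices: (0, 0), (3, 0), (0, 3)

Evaluate the objective at each vertex of the feasible region:
  z(0, 0) = 0
  z(3, 0) = -15  ←
  z(0, 3) = 12
The minimum is at x_1 = 3, x_2 = 0.

(3, 0)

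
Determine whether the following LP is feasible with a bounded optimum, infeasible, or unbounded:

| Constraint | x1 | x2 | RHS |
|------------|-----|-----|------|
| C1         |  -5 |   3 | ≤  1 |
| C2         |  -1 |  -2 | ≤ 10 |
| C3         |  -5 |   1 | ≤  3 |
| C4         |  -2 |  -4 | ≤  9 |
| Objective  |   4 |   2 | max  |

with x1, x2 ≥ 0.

Unbounded (objective can increase without bound)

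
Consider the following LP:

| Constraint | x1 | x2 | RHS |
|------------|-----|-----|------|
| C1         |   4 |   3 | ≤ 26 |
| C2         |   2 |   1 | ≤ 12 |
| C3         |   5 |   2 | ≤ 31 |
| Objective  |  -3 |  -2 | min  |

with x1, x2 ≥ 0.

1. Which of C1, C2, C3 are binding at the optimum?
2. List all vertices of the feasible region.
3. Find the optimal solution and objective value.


1. C1, C2
2. (0, 0), (6, 0), (5, 2), (0, 8.667)
3. x1 = 5, x2 = 2, z = -19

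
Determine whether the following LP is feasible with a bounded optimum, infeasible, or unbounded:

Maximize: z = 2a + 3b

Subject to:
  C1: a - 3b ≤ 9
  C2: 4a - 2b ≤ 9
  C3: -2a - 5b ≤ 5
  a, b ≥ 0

Unbounded (objective can increase without bound)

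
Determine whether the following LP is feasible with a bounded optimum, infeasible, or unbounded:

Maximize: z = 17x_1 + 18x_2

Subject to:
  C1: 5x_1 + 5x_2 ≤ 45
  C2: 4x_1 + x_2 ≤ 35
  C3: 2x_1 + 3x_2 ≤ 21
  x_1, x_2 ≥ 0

Feasible with a bounded optimal solution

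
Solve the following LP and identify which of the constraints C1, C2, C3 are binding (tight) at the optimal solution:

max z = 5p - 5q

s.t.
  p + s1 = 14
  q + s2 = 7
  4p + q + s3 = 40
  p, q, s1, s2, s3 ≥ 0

At p = 10, q = 0, compute slack b - a·x for each constraint:
  C1: 14 − 10 = 4  (slack)
  C2: 7 − 0 = 7  (slack)
  C3: 40 − 40 = 0  (binding)

Optimal: p = 10, q = 0
Binding: C3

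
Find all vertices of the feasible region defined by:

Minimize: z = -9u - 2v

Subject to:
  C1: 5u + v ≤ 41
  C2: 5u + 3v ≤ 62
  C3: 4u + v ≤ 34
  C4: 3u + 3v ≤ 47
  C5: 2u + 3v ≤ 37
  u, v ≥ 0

(0, 0), (8.2, 0), (7, 6), (6.5, 8), (0, 12.33)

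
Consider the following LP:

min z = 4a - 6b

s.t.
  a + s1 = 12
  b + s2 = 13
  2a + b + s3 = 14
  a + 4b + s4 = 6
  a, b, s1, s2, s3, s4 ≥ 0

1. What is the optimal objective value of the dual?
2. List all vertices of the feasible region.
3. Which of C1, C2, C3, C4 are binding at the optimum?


1. -9
2. (0, 0), (6, 0), (0, 1.5)
3. C4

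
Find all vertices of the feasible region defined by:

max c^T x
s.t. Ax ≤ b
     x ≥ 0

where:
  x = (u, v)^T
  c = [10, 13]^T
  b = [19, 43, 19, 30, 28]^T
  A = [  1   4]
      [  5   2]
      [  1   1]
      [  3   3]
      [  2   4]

(0, 0), (8.6, 0), (7.667, 2.333), (7, 3), (0, 4.75)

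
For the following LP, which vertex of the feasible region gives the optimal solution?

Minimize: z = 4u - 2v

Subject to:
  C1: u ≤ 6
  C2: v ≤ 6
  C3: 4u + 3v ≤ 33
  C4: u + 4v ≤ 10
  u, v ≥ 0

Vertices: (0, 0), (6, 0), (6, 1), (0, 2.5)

Evaluate the objective at each vertex of the feasible region:
  z(0, 0) = 0
  z(6, 0) = 24
  z(6, 1) = 22
  z(0, 2.5) = -5  ←
The minimum is at u = 0, v = 2.5.

(0, 2.5)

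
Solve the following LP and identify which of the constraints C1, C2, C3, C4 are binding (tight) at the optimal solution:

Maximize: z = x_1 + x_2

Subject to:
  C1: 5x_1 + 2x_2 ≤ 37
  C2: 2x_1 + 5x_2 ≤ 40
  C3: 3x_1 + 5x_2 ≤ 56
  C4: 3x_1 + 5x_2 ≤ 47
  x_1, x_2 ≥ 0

At x_1 = 5, x_2 = 6, compute slack b - a·x for each constraint:
  C1: 37 − 37 = 0  (binding)
  C2: 40 − 40 = 0  (binding)
  C3: 56 − 45 = 11  (slack)
  C4: 47 − 45 = 2  (slack)

Optimal: x_1 = 5, x_2 = 6
Binding: C1, C2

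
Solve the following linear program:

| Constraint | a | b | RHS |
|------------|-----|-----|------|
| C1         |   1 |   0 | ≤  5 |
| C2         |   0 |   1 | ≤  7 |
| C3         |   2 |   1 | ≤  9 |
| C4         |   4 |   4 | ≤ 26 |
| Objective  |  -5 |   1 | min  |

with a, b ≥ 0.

Evaluate the objective at each vertex of the feasible region:
  z(0, 0) = 0
  z(4.5, 0) = -22.5  ←
  z(2.5, 4) = -8.5
  z(0, 6.5) = 6.5
The minimum is at a = 4.5, b = 0.

a = 4.5, b = 0, z = -22.5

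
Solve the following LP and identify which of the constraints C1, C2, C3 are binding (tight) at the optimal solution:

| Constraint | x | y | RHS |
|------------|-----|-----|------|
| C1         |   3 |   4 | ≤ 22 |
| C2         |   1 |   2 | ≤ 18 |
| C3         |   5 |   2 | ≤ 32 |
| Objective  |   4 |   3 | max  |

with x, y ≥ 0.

At x = 6, y = 1, compute slack b - a·x for each constraint:
  C1: 22 − 22 = 0  (binding)
  C2: 18 − 8 = 10  (slack)
  C3: 32 − 32 = 0  (binding)

Optimal: x = 6, y = 1
Binding: C1, C3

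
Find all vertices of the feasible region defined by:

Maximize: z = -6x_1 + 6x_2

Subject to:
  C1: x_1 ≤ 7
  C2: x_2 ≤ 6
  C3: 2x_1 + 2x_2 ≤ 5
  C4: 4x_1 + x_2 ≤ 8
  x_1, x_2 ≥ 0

(0, 0), (2, 0), (1.833, 0.6667), (0, 2.5)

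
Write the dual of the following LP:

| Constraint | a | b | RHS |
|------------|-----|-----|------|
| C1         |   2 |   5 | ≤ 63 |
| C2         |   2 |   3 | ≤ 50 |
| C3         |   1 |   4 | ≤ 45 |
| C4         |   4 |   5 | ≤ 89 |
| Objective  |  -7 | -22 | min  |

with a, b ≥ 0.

Primal min cᵀx s.t. Ax ≤ b, x ≥ 0  →  Dual max −bᵀy s.t. Aᵀy ≥ −c, y ≥ 0.

Maximize: z = -63y1 - 50y2 - 45y3 - 89y4

Subject to:
  2y1 + 2y2 + y3 + 4y4 ≥ 7
  5y1 + 3y2 + 4y3 + 5y4 ≥ 22
  y1, y2, y3, y4 ≥ 0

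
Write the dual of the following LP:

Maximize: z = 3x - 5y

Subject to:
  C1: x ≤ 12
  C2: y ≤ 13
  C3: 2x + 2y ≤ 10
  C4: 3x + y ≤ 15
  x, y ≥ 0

Primal max cᵀx s.t. Ax ≤ b, x ≥ 0  →  Dual min bᵀy s.t. Aᵀy ≥ c, y ≥ 0.

Minimize: z = 12y1 + 13y2 + 10y3 + 15y4

Subject to:
  y1 + 2y3 + 3y4 ≥ 3
  y2 + 2y3 + y4 ≥ -5
  y1, y2, y3, y4 ≥ 0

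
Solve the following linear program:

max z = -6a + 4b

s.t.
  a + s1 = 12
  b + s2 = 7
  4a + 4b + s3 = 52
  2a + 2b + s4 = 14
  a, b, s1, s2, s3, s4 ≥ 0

Evaluate the objective at each vertex of the feasible region:
  z(0, 0) = 0
  z(7, 0) = -42
  z(0, 7) = 28  ←
The maximum is at a = 0, b = 7.

a = 0, b = 7, z = 28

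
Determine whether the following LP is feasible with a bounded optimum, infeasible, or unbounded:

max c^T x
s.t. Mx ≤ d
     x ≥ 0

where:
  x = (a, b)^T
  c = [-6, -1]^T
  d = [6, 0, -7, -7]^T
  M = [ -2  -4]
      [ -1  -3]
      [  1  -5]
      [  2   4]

Infeasible (no feasible solution exists)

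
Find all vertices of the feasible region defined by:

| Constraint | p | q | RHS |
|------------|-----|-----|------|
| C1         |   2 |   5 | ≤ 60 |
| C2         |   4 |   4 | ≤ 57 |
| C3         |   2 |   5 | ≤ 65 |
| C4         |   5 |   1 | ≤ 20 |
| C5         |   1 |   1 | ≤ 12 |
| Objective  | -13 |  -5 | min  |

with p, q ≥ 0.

(0, 0), (4, 0), (2, 10), (0, 12)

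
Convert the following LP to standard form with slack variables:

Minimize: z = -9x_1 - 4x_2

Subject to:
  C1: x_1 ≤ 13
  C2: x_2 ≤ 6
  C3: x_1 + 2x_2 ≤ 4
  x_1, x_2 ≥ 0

min z = -9x_1 - 4x_2

s.t.
  x_1 + s1 = 13
  x_2 + s2 = 6
  x_1 + 2x_2 + s3 = 4
  x_1, x_2, s1, s2, s3 ≥ 0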